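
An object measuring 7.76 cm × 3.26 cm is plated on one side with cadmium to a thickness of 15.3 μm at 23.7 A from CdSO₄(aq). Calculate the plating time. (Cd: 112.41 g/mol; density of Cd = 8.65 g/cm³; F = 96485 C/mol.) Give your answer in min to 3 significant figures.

0.404 min

Plated area = 7.76 × 3.26 = 25.30 cm²
Volume = 25.30 × 15.3×10⁻⁴ cm = 0.03871 cm³
m(Cd) = 0.03871 × 8.65 = 0.3348 g
n(Cd) = 0.3348 / 112.41 = 0.002978 mol; n(e⁻) = 2 × 0.002978 = 0.005956 mol
Q = 0.005956 × 96485 = 574.7 C
t = 574.7 / 23.7 = 24.25 s = 0.404 min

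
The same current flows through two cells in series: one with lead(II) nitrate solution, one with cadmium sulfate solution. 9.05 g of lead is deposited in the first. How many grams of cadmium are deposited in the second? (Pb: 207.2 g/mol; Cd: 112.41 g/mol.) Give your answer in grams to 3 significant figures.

4.91 g

n(Pb) = 9.05 / 207.2 = 0.04368 mol
Pb²⁺ + 2e⁻ → Pb, so n(e⁻) = 2 × 0.04368 = 0.08736 mol
Same current for the same time ⇒ same n(e⁻) = 0.08736 mol in both cells.
Cd²⁺ + 2e⁻ → Cd, so n(Cd) = 0.08736 / 2 = 0.04368 mol
m(Cd) = 0.04368 × 112.41 = 4.91 g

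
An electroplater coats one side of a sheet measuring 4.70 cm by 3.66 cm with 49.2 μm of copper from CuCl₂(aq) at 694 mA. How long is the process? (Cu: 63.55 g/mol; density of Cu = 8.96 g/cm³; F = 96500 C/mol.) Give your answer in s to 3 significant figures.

Plated area = 4.70 × 3.66 = 17.20 cm²
Volume = 17.20 × 49.2×10⁻⁴ cm = 0.08462 cm³
m(Cu) = 0.08462 × 8.96 = 0.7582 g
n(Cu) = 0.7582 / 63.55 = 0.01193 mol; n(e⁻) = 2 × 0.01193 = 0.02386 mol
Q = 0.02386 × 96500 = 2302 C
t = 2302 / 0.694 = 3317 s

3320 s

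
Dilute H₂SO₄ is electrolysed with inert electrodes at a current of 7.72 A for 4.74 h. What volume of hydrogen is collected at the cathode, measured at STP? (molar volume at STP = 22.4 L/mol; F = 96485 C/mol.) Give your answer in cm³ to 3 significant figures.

15300 cm³

Charge passed = 7.72 × 17064 = 1.317×10^5 C
n(e⁻) = 1.317×10^5 / 96485 = 1.365 mol
2H⁺ + 2e⁻ → H₂, so n(H₂) = 1.365 / 2 = 0.6825 mol
V = 0.6825 × 22.4 = 15.29 L
= 15300 cm³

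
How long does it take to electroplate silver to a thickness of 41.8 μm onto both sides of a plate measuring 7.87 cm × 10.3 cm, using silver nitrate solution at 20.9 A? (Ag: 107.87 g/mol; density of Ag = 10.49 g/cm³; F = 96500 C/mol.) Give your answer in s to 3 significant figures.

Plated area = 2 × 7.87 × 10.3 = 162.1 cm²
Volume = 162.1 × 41.8×10⁻⁴ cm = 0.6776 cm³
m(Ag) = 0.6776 × 10.49 = 7.108 g
n(Ag) = 7.108 / 107.87 = 0.06589 mol; n(e⁻) = 0.06589 mol
Q = 0.06589 × 96500 = 6358 C
t = 6358 / 20.9 = 304.2 s

304 s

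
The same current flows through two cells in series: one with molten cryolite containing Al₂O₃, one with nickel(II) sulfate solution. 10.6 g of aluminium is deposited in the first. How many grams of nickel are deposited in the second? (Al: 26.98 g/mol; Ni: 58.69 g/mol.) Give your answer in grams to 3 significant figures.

n(Al) = 10.6 / 26.98 = 0.3929 mol
Al³⁺ + 3e⁻ → Al, so n(e⁻) = 3 × 0.3929 = 1.179 mol
Since the cells are in series, n(e⁻) in the Ni cell is also 1.179 mol.
Ni²⁺ + 2e⁻ → Ni, so n(Ni) = 1.179 / 2 = 0.5895 mol
m(Ni) = 0.5895 × 58.69 = 34.6 g

34.6 g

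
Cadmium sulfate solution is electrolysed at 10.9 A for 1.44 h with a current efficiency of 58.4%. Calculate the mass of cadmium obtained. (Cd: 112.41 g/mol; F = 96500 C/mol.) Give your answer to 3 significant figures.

19.2 g

Q = 10.9 × 5184 = 56510 C
n(e⁻) = 56510 / 96500 = 0.5856 mol
Cd²⁺ + 2e⁻ → Cd, so theoretical m(Cd) = 0.2928 × 112.41 = 32.91 g
Actual mass = 58.4% × 32.91 = 19.2 g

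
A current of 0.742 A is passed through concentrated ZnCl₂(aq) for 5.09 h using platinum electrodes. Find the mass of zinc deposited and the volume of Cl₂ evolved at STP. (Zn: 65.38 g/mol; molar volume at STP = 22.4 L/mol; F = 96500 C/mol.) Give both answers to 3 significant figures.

Q = 0.742 × 18324 = 13600 C; n(e⁻) = 13600 / 96500 = 0.1409 mol
Cathode: Zn²⁺ + 2e⁻ → Zn → n(Zn) = 0.1409/2 = 0.07045 mol → 4.61 g
Anode: 2Cl⁻ → Cl₂ + 2e⁻ → n(Cl₂) = 0.1409/2 = 0.07045 mol → 1.58 L

4.61 g Zn; 1.58 L Cl₂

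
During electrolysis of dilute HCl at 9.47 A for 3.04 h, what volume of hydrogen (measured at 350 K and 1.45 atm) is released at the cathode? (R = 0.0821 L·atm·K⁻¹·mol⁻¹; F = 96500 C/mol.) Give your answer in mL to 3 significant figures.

10600 mL

Q = 9.47 A × 10944 s = 1.036×10^5 C
n(e⁻) = Q/F = 1.036×10^5/96500 = 1.074 mol
2H⁺ + 2e⁻ → H₂, so n(H₂) = 1.074 / 2 = 0.5370 mol
V = nRT/P = 0.5370 × 0.0821 × 350 / 1.45 = 10.64 L
= 10600 mL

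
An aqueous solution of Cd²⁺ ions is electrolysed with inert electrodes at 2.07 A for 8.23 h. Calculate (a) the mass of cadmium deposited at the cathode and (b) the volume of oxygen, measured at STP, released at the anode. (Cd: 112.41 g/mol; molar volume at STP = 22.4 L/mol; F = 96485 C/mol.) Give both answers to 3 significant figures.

Q = 2.07 × 29628 = 61330 C; n(e⁻) = 61330 / 96485 = 0.6356 mol
Cathode: Cd²⁺ + 2e⁻ → Cd → n(Cd) = 0.6356/2 = 0.3178 mol → 35.7 g
Anode: 2H₂O → O₂ + 4H⁺ + 4e⁻ → n(O₂) = 0.6356/4 = 0.1589 mol → 3.56 L

35.7 g Cd; 3.56 L O₂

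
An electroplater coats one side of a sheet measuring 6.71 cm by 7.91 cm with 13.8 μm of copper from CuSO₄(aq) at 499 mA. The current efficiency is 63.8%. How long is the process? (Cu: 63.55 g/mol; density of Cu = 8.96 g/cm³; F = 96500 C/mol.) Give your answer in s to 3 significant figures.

6260 s

Plated area = 6.71 × 7.91 = 53.08 cm²
Volume = 53.08 × 13.8×10⁻⁴ cm = 0.07325 cm³
m(Cu) = 0.07325 × 8.96 = 0.6563 g
n(Cu) = 0.6563 / 63.55 = 0.01033 mol; n(e⁻) = 2 × 0.01033 = 0.02066 mol
Q = 0.02066 × 96500 / 0.638 = 3125 C
t = 3125 / 0.499 = 6263 s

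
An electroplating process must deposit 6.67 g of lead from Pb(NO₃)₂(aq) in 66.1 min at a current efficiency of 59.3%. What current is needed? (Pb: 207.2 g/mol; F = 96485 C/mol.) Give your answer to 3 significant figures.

n(Pb) = 6.67 / 207.2 = 0.03219 mol
Pb²⁺ + 2e⁻ → Pb, so n(e⁻) = 2 × 0.03219 = 0.06438 mol
Q = 0.06438 × 96485 / 0.593 = 10480 C
I = Q / t = 10480 / 3966 s = 2.64 A

2.64 A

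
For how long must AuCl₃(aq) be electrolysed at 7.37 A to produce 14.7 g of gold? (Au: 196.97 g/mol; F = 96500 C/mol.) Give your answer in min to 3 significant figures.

48.9 min

n(Au) = 14.7 / 196.97 = 0.07463 mol
Au³⁺ + 3e⁻ → Au, so n(e⁻) = 3 × 0.07463 = 0.2239 mol
Q = 0.2239 × 96500 = 21610 C
t = Q / I = 21610 / 7.37 = 2932 s = 48.9 min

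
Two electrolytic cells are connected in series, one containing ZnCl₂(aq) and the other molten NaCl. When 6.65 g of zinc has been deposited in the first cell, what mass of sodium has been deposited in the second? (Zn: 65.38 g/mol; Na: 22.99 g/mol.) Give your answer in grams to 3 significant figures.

4.68 g

n(Zn) = 6.65 / 65.38 = 0.1017 mol
Zn²⁺ + 2e⁻ → Zn, so n(e⁻) = 2 × 0.1017 = 0.2034 mol
The cells are in series, so the same charge (and hence the same n(e⁻) = 0.2034 mol) passes through both.
Na⁺ + e⁻ → Na, so n(Na) = 0.2034 mol
m(Na) = 0.2034 × 22.99 = 4.68 g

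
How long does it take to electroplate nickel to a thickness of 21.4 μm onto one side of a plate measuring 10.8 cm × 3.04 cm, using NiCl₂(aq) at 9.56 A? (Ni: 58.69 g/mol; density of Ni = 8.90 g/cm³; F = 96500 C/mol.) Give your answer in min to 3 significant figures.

Plated area = 10.8 × 3.04 = 32.83 cm²
Volume = 32.83 × 21.4×10⁻⁴ cm = 0.07026 cm³
m(Ni) = 0.07026 × 8.90 = 0.6253 g
n(Ni) = 0.6253 / 58.69 = 0.01065 mol; n(e⁻) = 2 × 0.01065 = 0.02130 mol
Q = 0.02130 × 96500 = 2055 C
t = 2055 / 9.56 = 215.0 s = 3.58 min

3.58 min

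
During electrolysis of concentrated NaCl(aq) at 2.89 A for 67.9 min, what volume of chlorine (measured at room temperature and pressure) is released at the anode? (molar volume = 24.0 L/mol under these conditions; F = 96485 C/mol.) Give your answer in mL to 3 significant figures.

1460 mL

Q = It = 2.89 × 4074 = 11770 C
n(e⁻) = Q/F = 11770/96485 = 0.1220 mol
2Cl⁻ → Cl₂ + 2e⁻, so n(Cl₂) = 0.1220 / 2 = 0.06100 mol
V = 0.06100 × 24.0 = 1.464 L
= 1460 mL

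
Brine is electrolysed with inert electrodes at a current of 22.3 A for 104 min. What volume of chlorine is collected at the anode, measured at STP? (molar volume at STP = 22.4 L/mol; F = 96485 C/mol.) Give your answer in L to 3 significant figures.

Charge passed = 22.3 × 6240 = 1.392×10^5 C
n(e⁻) = 1.392×10^5 / 96485 = 1.443 mol
2Cl⁻ → Cl₂ + 2e⁻, so n(Cl₂) = 1.443 / 2 = 0.7215 mol
V = 0.7215 × 22.4 = 16.16 L

16.2 L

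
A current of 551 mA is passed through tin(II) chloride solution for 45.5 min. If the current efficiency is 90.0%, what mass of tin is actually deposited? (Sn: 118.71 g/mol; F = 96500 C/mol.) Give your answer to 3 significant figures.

Q = 0.551 × 2730 = 1504 C
n(e⁻) = 1504 / 96500 = 0.01559 mol
Sn²⁺ + 2e⁻ → Sn, so theoretical m(Sn) = 0.007795 × 118.71 = 0.9253 g
Actual mass = 90.0% × 0.9253 = 0.833 g

0.833 g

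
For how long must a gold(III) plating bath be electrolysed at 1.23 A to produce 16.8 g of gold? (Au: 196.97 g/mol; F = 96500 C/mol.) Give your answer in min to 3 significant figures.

335 min

n(Au) = 16.8 / 196.97 = 0.08529 mol
Au³⁺ + 3e⁻ → Au, so n(e⁻) = 3 × 0.08529 = 0.2559 mol
Q = 0.2559 × 96500 = 24690 C
t = Q / I = 24690 / 1.23 = 20070 s = 335 min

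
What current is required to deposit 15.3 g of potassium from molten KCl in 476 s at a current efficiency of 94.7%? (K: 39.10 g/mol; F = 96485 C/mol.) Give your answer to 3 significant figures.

83.8 A

n(K) = 15.3 / 39.10 = 0.3913 mol
K⁺ + e⁻ → K, so n(e⁻) = 0.3913 mol
Q = 0.3913 × 96485 / 0.947 = 39870 C
I = Q / t = 39870 / 476 s = 83.8 A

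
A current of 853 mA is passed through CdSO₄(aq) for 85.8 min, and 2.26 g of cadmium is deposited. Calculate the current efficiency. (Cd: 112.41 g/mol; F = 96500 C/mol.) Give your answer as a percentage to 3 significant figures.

Q = 0.853 × 5148 = 4391 C
n(e⁻) = 4391 / 96500 = 0.04550 mol
Cd²⁺ + 2e⁻ → Cd, so theoretical n(Cd) = 0.02275 mol → 2.557 g
Efficiency = 2.26 / 2.557 = 0.8838 = 88.4%

88.4%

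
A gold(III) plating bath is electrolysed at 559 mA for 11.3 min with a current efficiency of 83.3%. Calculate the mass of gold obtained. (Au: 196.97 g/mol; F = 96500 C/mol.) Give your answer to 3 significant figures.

0.215 g

Q = 0.559 × 678 = 379.0 C
n(e⁻) = 379.0 / 96500 = 0.003927 mol
Au³⁺ + 3e⁻ → Au, so theoretical m(Au) = 0.001309 × 196.97 = 0.2578 g
Actual mass = 83.3% × 0.2578 = 0.215 g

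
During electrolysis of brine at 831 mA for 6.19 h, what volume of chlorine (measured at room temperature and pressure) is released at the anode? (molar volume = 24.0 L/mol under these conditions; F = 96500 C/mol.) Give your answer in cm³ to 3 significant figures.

2300 cm³

Charge passed = 0.831 × 22284 = 18520 C
Moles of electrons = 18520 / 96500 = 0.1919 mol
2Cl⁻ → Cl₂ + 2e⁻, so n(Cl₂) = 0.1919 / 2 = 0.09595 mol
V = 0.09595 × 24.0 = 2.303 L
= 2300 cm³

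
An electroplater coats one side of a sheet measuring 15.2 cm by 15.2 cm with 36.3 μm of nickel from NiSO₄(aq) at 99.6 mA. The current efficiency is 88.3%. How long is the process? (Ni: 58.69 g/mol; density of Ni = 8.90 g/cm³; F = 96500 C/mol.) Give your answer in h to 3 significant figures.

77.5 h

Plated area = 15.2 × 15.2 = 231.0 cm²
Volume = 231.0 × 36.3×10⁻⁴ cm = 0.8385 cm³
m(Ni) = 0.8385 × 8.90 = 7.463 g
n(Ni) = 7.463 / 58.69 = 0.1272 mol; n(e⁻) = 2 × 0.1272 = 0.2544 mol
Q = 0.2544 × 96500 / 0.883 = 27800 C
t = 27800 / 0.0996 = 2.791×10^5 s = 77.5 h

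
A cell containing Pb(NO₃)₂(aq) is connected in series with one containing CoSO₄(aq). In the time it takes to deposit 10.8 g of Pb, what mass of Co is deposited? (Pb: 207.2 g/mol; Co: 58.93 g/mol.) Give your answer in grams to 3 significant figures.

3.07 g

n(Pb) = 10.8 / 207.2 = 0.05212 mol
Pb²⁺ + 2e⁻ → Pb, so n(e⁻) = 2 × 0.05212 = 0.1042 mol
The cells are in series, so the same charge (and hence the same n(e⁻) = 0.1042 mol) passes through both.
Co²⁺ + 2e⁻ → Co, so n(Co) = 0.1042 / 2 = 0.05210 mol
m(Co) = 0.05210 × 58.93 = 3.07 g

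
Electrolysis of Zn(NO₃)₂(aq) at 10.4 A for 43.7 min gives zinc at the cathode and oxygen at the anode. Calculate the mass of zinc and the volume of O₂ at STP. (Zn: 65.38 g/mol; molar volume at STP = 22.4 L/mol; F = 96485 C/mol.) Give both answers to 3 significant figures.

9.24 g Zn; 1.58 L O₂

Q = 10.4 × 2622 = 27270 C; n(e⁻) = 27270 / 96485 = 0.2826 mol
Cathode: Zn²⁺ + 2e⁻ → Zn → n(Zn) = 0.2826/2 = 0.1413 mol → 9.24 g
Anode: 2H₂O → O₂ + 4H⁺ + 4e⁻ → n(O₂) = 0.2826/4 = 0.07065 mol → 1.58 L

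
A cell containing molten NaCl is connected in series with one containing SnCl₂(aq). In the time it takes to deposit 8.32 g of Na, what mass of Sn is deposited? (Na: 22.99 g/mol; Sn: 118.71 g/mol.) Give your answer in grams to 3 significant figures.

21.5 g

n(Na) = 8.32 / 22.99 = 0.3619 mol
Na⁺ + e⁻ → Na, so n(e⁻) = 0.3619 mol
Same current for the same time ⇒ same n(e⁻) = 0.3619 mol in both cells.
Sn²⁺ + 2e⁻ → Sn, so n(Sn) = 0.3619 / 2 = 0.1810 mol
m(Sn) = 0.1810 × 118.71 = 21.5 g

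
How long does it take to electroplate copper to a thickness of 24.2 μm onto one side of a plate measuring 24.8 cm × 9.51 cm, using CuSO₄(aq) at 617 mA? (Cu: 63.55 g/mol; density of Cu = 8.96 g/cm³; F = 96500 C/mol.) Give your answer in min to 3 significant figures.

420 min

Plated area = 24.8 × 9.51 = 235.8 cm²
Volume = 235.8 × 24.2×10⁻⁴ cm = 0.5706 cm³
m(Cu) = 0.5706 × 8.96 = 5.113 g
n(Cu) = 5.113 / 63.55 = 0.08046 mol; n(e⁻) = 2 × 0.08046 = 0.1609 mol
Q = 0.1609 × 96500 = 15530 C
t = 15530 / 0.617 = 25170 s = 420 min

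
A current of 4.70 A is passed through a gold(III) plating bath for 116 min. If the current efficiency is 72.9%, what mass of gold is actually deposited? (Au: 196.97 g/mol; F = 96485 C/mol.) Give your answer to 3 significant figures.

Q = 4.70 × 6960 = 32710 C
n(e⁻) = 32710 / 96485 = 0.3390 mol
Au³⁺ + 3e⁻ → Au, so theoretical m(Au) = 0.1130 × 196.97 = 22.26 g
Actual mass = 72.9% × 22.26 = 16.2 g

16.2 g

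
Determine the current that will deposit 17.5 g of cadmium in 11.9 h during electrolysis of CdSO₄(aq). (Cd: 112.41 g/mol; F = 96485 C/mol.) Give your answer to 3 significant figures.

0.701 A

n(Cd) = 17.5 / 112.41 = 0.1557 mol
Cd²⁺ + 2e⁻ → Cd, so n(e⁻) = 2 × 0.1557 = 0.3114 mol
Q = 0.3114 × 96485 = 30050 C
I = Q / t = 30050 / 42840 s = 0.701 A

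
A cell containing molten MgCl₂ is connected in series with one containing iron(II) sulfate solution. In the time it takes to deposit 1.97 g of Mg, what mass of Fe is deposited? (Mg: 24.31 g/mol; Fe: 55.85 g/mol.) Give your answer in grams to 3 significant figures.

4.53 g

n(Mg) = 1.97 / 24.31 = 0.08104 mol
Mg²⁺ + 2e⁻ → Mg, so n(e⁻) = 2 × 0.08104 = 0.1621 mol
Same current for the same time ⇒ same n(e⁻) = 0.1621 mol in both cells.
Fe²⁺ + 2e⁻ → Fe, so n(Fe) = 0.1621 / 2 = 0.08105 mol
m(Fe) = 0.08105 × 55.85 = 4.53 g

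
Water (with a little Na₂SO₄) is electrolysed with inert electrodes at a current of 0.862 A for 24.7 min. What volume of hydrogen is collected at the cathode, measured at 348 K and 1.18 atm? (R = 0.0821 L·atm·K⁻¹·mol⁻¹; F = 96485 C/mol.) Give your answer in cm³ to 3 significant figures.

160 cm³

Q = It = 0.862 × 1482 = 1277 C
n(e⁻) = Q/F = 1277/96485 = 0.01324 mol
2H⁺ + 2e⁻ → H₂, so n(H₂) = 0.01324 / 2 = 0.006620 mol
V = nRT/P = 0.006620 × 0.0821 × 348 / 1.18 = 0.1603 L
= 160 cm³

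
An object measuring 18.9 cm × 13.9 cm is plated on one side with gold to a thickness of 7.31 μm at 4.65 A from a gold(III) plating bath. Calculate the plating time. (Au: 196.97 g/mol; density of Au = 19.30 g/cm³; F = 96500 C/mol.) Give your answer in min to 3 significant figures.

Plated area = 18.9 × 13.9 = 262.7 cm²
Volume = 262.7 × 7.31×10⁻⁴ cm = 0.1920 cm³
m(Au) = 0.1920 × 19.30 = 3.706 g
n(Au) = 3.706 / 196.97 = 0.01882 mol; n(e⁻) = 3 × 0.01882 = 0.05646 mol
Q = 0.05646 × 96500 = 5448 C
t = 5448 / 4.65 = 1172 s = 19.5 min

19.5 min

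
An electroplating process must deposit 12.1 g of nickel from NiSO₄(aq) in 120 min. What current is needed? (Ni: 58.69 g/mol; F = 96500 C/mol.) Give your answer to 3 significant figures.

5.53 A

n(Ni) = 12.1 / 58.69 = 0.2062 mol
Ni²⁺ + 2e⁻ → Ni, so n(e⁻) = 2 × 0.2062 = 0.4124 mol
Q = 0.4124 × 96500 = 39800 C
I = Q / t = 39800 / 7200 s = 5.53 A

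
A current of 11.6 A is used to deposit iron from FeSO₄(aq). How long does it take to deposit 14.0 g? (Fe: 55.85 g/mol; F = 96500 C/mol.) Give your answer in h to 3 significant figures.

1.16 h

n(Fe) = 14.0 / 55.85 = 0.2507 mol
Fe²⁺ + 2e⁻ → Fe, so n(e⁻) = 2 × 0.2507 = 0.5014 mol
Q = 0.5014 × 96500 = 48390 C
t = Q / I = 48390 / 11.6 = 4172 s = 1.16 h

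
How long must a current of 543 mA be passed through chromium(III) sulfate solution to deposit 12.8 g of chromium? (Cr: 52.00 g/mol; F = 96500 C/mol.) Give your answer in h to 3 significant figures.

n(Cr) = 12.8 / 52.00 = 0.2462 mol
Cr³⁺ + 3e⁻ → Cr, so n(e⁻) = 3 × 0.2462 = 0.7386 mol
Q = 0.7386 × 96500 = 71270 C
t = Q / I = 71270 / 0.543 = 1.313×10^5 s = 36.5 h

36.5 h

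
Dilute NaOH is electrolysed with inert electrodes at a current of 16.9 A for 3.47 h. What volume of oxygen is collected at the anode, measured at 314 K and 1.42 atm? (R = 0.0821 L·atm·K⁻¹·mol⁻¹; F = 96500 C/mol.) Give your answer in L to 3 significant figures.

9.93 L

Q = It = 16.9 × 12492 = 2.111×10^5 C
n(e⁻) = Q/F = 2.111×10^5/96500 = 2.188 mol
2H₂O → O₂ + 4H⁺ + 4e⁻, so n(O₂) = 2.188 / 4 = 0.5470 mol
V = nRT/P = 0.5470 × 0.0821 × 314 / 1.42 = 9.931 L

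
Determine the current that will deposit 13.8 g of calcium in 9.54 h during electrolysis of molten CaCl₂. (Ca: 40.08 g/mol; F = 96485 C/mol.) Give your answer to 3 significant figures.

1.93 A

n(Ca) = 13.8 / 40.08 = 0.3443 mol
Ca²⁺ + 2e⁻ → Ca, so n(e⁻) = 2 × 0.3443 = 0.6886 mol
Q = 0.6886 × 96485 = 66440 C
I = Q / t = 66440 / 34344 s = 1.93 A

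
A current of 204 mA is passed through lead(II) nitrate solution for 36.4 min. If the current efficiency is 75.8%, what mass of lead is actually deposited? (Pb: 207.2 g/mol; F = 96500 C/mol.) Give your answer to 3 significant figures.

0.363 g

Q = 0.204 × 2184 = 445.5 C
n(e⁻) = 445.5 / 96500 = 0.004617 mol
Pb²⁺ + 2e⁻ → Pb, so theoretical m(Pb) = 0.002309 × 207.2 = 0.4784 g
Actual mass = 75.8% × 0.4784 = 0.363 g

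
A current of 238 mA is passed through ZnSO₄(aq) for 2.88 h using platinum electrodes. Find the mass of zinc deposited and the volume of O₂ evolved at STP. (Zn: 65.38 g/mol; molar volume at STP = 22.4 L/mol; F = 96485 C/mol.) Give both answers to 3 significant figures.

Q = 0.238 × 10368 = 2468 C; n(e⁻) = 2468 / 96485 = 0.02558 mol
Cathode: Zn²⁺ + 2e⁻ → Zn → n(Zn) = 0.02558/2 = 0.01279 mol → 0.836 g
Anode: 2H₂O → O₂ + 4H⁺ + 4e⁻ → n(O₂) = 0.02558/4 = 0.006395 mol → 0.143 L

0.836 g Zn; 0.143 L O₂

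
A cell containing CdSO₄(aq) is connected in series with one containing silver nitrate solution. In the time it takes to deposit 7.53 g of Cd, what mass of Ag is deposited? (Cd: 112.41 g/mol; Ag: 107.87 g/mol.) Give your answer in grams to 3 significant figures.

n(Cd) = 7.53 / 112.41 = 0.06699 mol
Cd²⁺ + 2e⁻ → Cd, so n(e⁻) = 2 × 0.06699 = 0.1340 mol
The cells are in series, so the same charge (and hence the same n(e⁻) = 0.1340 mol) passes through both.
Ag⁺ + e⁻ → Ag, so n(Ag) = 0.1340 mol
m(Ag) = 0.1340 × 107.87 = 14.5 g

14.5 g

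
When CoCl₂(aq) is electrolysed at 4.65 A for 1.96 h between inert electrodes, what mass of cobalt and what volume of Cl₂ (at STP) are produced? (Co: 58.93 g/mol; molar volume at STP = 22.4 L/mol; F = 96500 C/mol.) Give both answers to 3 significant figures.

10.0 g Co; 3.81 L Cl₂

Q = 4.65 × 7056 = 32810 C; n(e⁻) = 32810 / 96500 = 0.3400 mol
Cathode: Co²⁺ + 2e⁻ → Co → n(Co) = 0.3400/2 = 0.1700 mol → 10.0 g
Anode: 2Cl⁻ → Cl₂ + 2e⁻ → n(Cl₂) = 0.3400/2 = 0.1700 mol → 3.81 L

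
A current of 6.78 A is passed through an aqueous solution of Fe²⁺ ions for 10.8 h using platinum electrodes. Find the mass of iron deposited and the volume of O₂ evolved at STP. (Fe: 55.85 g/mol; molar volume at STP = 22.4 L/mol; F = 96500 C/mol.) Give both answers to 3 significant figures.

Q = 6.78 × 38880 = 2.636×10^5 C; n(e⁻) = 2.636×10^5 / 96500 = 2.732 mol
Cathode: Fe²⁺ + 2e⁻ → Fe → n(Fe) = 2.732/2 = 1.366 mol → 76.3 g
Anode: 2H₂O → O₂ + 4H⁺ + 4e⁻ → n(O₂) = 2.732/4 = 0.6830 mol → 15.3 L

76.3 g Fe; 15.3 L O₂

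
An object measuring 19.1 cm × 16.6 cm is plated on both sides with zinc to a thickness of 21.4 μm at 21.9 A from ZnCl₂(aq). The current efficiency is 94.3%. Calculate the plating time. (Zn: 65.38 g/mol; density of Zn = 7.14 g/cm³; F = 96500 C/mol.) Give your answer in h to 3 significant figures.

0.385 h

Plated area = 2 × 19.1 × 16.6 = 634.1 cm²
Volume = 634.1 × 21.4×10⁻⁴ cm = 1.357 cm³
m(Zn) = 1.357 × 7.14 = 9.689 g
n(Zn) = 9.689 / 65.38 = 0.1482 mol; n(e⁻) = 2 × 0.1482 = 0.2964 mol
Q = 0.2964 × 96500 / 0.943 = 30330 C
t = 30330 / 21.9 = 1385 s = 0.385 h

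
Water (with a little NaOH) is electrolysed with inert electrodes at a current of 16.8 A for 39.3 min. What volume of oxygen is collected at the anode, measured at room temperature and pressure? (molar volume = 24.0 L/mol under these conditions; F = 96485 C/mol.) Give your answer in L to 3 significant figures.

2.46 L

Q = 16.8 A × 2358 s = 39610 C
Moles of electrons = 39610 / 96485 = 0.4105 mol
2H₂O → O₂ + 4H⁺ + 4e⁻, so n(O₂) = 0.4105 / 4 = 0.1026 mol
V = 0.1026 × 24.0 = 2.462 L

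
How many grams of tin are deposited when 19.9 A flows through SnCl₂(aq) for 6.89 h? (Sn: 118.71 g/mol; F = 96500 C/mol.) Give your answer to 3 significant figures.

Charge passed = 19.9 × 24804 = 4.936×10^5 C
Moles of electrons = 4.936×10^5 / 96500 = 5.115 mol
Sn²⁺ + 2e⁻ → Sn, so n(Sn) = 5.115 / 2 = 2.558 mol
m = 2.558 × 118.71 = 304 g

304 g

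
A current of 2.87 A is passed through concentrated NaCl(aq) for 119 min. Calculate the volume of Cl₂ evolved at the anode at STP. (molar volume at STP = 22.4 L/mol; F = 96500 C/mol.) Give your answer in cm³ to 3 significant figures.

Charge passed = 2.87 × 7140 = 20490 C
Moles of electrons = 20490 / 96500 = 0.2123 mol
2Cl⁻ → Cl₂ + 2e⁻, so n(Cl₂) = 0.2123 / 2 = 0.1062 mol
V = 0.1062 × 22.4 = 2.379 L
= 2380 cm³

2380 cm³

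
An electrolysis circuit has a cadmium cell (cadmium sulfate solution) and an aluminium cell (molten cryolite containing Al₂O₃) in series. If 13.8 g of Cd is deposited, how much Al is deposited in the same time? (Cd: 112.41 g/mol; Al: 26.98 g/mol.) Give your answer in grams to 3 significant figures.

n(Cd) = 13.8 / 112.41 = 0.1228 mol
Cd²⁺ + 2e⁻ → Cd, so n(e⁻) = 2 × 0.1228 = 0.2456 mol
The cells are in series, so the same charge (and hence the same n(e⁻) = 0.2456 mol) passes through both.
Al³⁺ + 3e⁻ → Al, so n(Al) = 0.2456 / 3 = 0.08187 mol
m(Al) = 0.08187 × 26.98 = 2.21 g

2.21 g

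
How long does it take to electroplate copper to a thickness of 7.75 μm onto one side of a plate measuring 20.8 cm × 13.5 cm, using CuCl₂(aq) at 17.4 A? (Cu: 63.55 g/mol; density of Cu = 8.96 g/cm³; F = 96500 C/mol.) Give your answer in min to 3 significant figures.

5.67 min

Plated area = 20.8 × 13.5 = 280.8 cm²
Volume = 280.8 × 7.75×10⁻⁴ cm = 0.2176 cm³
m(Cu) = 0.2176 × 8.96 = 1.950 g
n(Cu) = 1.950 / 63.55 = 0.03068 mol; n(e⁻) = 2 × 0.03068 = 0.06136 mol
Q = 0.06136 × 96500 = 5921 C
t = 5921 / 17.4 = 340.3 s = 5.67 min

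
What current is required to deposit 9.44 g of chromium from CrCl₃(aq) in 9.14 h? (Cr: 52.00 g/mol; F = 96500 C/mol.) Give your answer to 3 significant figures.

n(Cr) = 9.44 / 52.00 = 0.1815 mol
Cr³⁺ + 3e⁻ → Cr, so n(e⁻) = 3 × 0.1815 = 0.5445 mol
Q = 0.5445 × 96500 = 52540 C
I = Q / t = 52540 / 32904 s = 1.60 A

1.60 A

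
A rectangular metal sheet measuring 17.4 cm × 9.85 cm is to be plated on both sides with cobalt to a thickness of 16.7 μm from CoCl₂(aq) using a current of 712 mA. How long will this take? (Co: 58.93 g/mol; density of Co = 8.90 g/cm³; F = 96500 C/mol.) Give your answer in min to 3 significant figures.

Plated area = 2 × 17.4 × 9.85 = 342.8 cm²
Volume = 342.8 × 16.7×10⁻⁴ cm = 0.5725 cm³
m(Co) = 0.5725 × 8.90 = 5.095 g
n(Co) = 5.095 / 58.93 = 0.08646 mol; n(e⁻) = 2 × 0.08646 = 0.1729 mol
Q = 0.1729 × 96500 = 16680 C
t = 16680 / 0.712 = 23430 s = 391 min

391 min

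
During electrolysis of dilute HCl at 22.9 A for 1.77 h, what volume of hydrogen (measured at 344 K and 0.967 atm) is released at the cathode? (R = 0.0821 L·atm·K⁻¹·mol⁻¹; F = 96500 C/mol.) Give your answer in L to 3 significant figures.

Q = 22.9 A × 6372 s = 1.459×10^5 C
n(e⁻) = Q/F = 1.459×10^5/96500 = 1.512 mol
2H⁺ + 2e⁻ → H₂, so n(H₂) = 1.512 / 2 = 0.7560 mol
V = nRT/P = 0.7560 × 0.0821 × 344 / 0.967 = 22.08 L

22.1 L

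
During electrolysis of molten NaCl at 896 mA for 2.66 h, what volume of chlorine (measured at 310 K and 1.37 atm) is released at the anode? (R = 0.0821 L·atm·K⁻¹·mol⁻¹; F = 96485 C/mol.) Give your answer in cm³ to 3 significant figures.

826 cm³

Q = It = 0.896 × 9576 = 8580 C
n(e⁻) = 8580 / 96485 = 0.08893 mol
2Cl⁻ → Cl₂ + 2e⁻, so n(Cl₂) = 0.08893 / 2 = 0.04447 mol
V = nRT/P = 0.04447 × 0.0821 × 310 / 1.37 = 0.8261 L
= 826 cm³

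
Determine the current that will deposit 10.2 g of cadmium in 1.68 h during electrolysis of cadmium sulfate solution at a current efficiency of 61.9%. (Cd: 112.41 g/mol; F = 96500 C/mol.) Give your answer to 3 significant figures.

4.68 A

n(Cd) = 10.2 / 112.41 = 0.09074 mol
Cd²⁺ + 2e⁻ → Cd, so n(e⁻) = 2 × 0.09074 = 0.1815 mol
Q = 0.1815 × 96500 / 0.619 = 28300 C
I = Q / t = 28300 / 6048 s = 4.68 A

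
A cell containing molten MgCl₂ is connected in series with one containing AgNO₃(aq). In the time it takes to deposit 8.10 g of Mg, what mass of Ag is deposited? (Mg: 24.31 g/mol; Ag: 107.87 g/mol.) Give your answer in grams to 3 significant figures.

n(Mg) = 8.10 / 24.31 = 0.3332 mol
Mg²⁺ + 2e⁻ → Mg, so n(e⁻) = 2 × 0.3332 = 0.6664 mol
The cells are in series, so the same charge (and hence the same n(e⁻) = 0.6664 mol) passes through both.
Ag⁺ + e⁻ → Ag, so n(Ag) = 0.6664 mol
m(Ag) = 0.6664 × 107.87 = 71.9 g

71.9 g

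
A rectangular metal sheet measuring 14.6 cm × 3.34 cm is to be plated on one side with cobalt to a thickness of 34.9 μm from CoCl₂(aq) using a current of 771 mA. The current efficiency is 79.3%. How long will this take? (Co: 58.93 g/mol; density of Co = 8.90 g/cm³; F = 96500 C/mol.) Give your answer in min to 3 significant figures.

Plated area = 14.6 × 3.34 = 48.76 cm²
Volume = 48.76 × 34.9×10⁻⁴ cm = 0.1702 cm³
m(Co) = 0.1702 × 8.90 = 1.515 g
n(Co) = 1.515 / 58.93 = 0.02571 mol; n(e⁻) = 2 × 0.02571 = 0.05142 mol
Q = 0.05142 × 96500 / 0.793 = 6257 C
t = 6257 / 0.771 = 8115 s = 135 min

135 min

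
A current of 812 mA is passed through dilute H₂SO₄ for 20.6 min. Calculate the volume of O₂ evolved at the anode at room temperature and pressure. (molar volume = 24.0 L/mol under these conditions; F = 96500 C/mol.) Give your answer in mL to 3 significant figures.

Q = 0.812 A × 1236 s = 1004 C
n(e⁻) = 1004 / 96500 = 0.01040 mol
2H₂O → O₂ + 4H⁺ + 4e⁻, so n(O₂) = 0.01040 / 4 = 0.002600 mol
V = 0.002600 × 24.0 = 0.06240 L
= 62.4 mL

62.4 mL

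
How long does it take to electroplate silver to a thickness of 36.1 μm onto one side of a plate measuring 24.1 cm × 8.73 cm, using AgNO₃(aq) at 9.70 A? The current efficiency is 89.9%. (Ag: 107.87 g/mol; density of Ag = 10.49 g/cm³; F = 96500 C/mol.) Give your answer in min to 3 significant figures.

Plated area = 24.1 × 8.73 = 210.4 cm²
Volume = 210.4 × 36.1×10⁻⁴ cm = 0.7595 cm³
m(Ag) = 0.7595 × 10.49 = 7.967 g
n(Ag) = 7.967 / 107.87 = 0.07386 mol; n(e⁻) = 0.07386 mol
Q = 0.07386 × 96500 / 0.899 = 7928 C
t = 7928 / 9.70 = 817.3 s = 13.6 min

13.6 min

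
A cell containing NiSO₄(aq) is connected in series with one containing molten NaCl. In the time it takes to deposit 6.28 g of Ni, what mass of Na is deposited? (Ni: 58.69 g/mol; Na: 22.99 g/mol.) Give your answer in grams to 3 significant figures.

4.92 g

n(Ni) = 6.28 / 58.69 = 0.1070 mol
Ni²⁺ + 2e⁻ → Ni, so n(e⁻) = 2 × 0.1070 = 0.2140 mol
Same current for the same time ⇒ same n(e⁻) = 0.2140 mol in both cells.
Na⁺ + e⁻ → Na, so n(Na) = 0.2140 mol
m(Na) = 0.2140 × 22.99 = 4.92 g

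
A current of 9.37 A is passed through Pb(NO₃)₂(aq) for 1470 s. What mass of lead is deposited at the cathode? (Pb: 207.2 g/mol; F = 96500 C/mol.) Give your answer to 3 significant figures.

Q = It = 9.37 × 1470 = 13770 C
n(e⁻) = 13770 / 96500 = 0.1427 mol
Pb²⁺ + 2e⁻ → Pb, so n(Pb) = 0.1427 / 2 = 0.07135 mol
m = 0.07135 × 207.2 = 14.8 g

14.8 g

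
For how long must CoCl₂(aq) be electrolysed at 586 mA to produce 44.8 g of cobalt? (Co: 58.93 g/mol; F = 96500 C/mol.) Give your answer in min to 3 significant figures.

4170 min

n(Co) = 44.8 / 58.93 = 0.7602 mol
Co²⁺ + 2e⁻ → Co, so n(e⁻) = 2 × 0.7602 = 1.520 mol
Q = 1.520 × 96500 = 1.467×10^5 C
t = Q / I = 1.467×10^5 / 0.586 = 2.503×10^5 s = 4170 min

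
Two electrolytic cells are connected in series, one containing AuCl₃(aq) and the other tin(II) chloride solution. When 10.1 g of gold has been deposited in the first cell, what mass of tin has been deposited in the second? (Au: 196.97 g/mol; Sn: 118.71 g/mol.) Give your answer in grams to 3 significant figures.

n(Au) = 10.1 / 196.97 = 0.05128 mol
Au³⁺ + 3e⁻ → Au, so n(e⁻) = 3 × 0.05128 = 0.1538 mol
Since the cells are in series, n(e⁻) in the Sn cell is also 0.1538 mol.
Sn²⁺ + 2e⁻ → Sn, so n(Sn) = 0.1538 / 2 = 0.07690 mol
m(Sn) = 0.07690 × 118.71 = 9.13 g

9.13 g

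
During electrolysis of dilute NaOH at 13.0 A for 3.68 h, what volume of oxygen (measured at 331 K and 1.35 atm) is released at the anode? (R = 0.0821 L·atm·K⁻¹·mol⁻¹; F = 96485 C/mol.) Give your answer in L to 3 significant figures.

Charge passed = 13.0 × 13248 = 1.722×10^5 C
n(e⁻) = 1.722×10^5 / 96485 = 1.785 mol
2H₂O → O₂ + 4H⁺ + 4e⁻, so n(O₂) = 1.785 / 4 = 0.4463 mol
V = nRT/P = 0.4463 × 0.0821 × 331 / 1.35 = 8.984 L

8.98 L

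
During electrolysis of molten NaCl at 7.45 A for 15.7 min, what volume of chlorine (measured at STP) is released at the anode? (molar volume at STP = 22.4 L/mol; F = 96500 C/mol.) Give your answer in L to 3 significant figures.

Q = It = 7.45 × 942 = 7018 C
Moles of electrons = 7018 / 96500 = 0.07273 mol
2Cl⁻ → Cl₂ + 2e⁻, so n(Cl₂) = 0.07273 / 2 = 0.03637 mol
V = 0.03637 × 22.4 = 0.8147 L

0.815 L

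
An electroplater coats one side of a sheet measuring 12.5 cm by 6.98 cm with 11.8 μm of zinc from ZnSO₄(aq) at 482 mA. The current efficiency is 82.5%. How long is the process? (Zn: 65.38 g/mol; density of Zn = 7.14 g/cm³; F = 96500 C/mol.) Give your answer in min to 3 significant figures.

91.0 min

Plated area = 12.5 × 6.98 = 87.25 cm²
Volume = 87.25 × 11.8×10⁻⁴ cm = 0.1030 cm³
m(Zn) = 0.1030 × 7.14 = 0.7354 g
n(Zn) = 0.7354 / 65.38 = 0.01125 mol; n(e⁻) = 2 × 0.01125 = 0.02250 mol
Q = 0.02250 × 96500 / 0.825 = 2632 C
t = 2632 / 0.482 = 5461 s = 91.0 min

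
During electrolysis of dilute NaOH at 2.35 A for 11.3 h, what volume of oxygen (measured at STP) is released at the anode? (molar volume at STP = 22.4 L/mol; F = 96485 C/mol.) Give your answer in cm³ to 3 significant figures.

5550 cm³

Q = 2.35 A × 40680 s = 95600 C
n(e⁻) = 95600 / 96485 = 0.9908 mol
2H₂O → O₂ + 4H⁺ + 4e⁻, so n(O₂) = 0.9908 / 4 = 0.2477 mol
V = 0.2477 × 22.4 = 5.548 L
= 5550 cm³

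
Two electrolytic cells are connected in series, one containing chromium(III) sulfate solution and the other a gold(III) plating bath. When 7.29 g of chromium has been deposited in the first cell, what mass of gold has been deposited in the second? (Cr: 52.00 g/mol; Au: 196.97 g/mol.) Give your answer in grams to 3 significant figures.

27.6 g

n(Cr) = 7.29 / 52.00 = 0.1402 mol
Cr³⁺ + 3e⁻ → Cr, so n(e⁻) = 3 × 0.1402 = 0.4206 mol
In series, the same 0.4206 mol of electrons flows through the second cell.
Au³⁺ + 3e⁻ → Au, so n(Au) = 0.4206 / 3 = 0.1402 mol
m(Au) = 0.1402 × 196.97 = 27.6 g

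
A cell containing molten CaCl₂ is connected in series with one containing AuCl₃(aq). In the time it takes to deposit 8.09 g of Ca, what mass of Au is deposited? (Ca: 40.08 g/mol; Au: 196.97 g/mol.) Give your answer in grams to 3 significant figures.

n(Ca) = 8.09 / 40.08 = 0.2018 mol
Ca²⁺ + 2e⁻ → Ca, so n(e⁻) = 2 × 0.2018 = 0.4036 mol
Same current for the same time ⇒ same n(e⁻) = 0.4036 mol in both cells.
Au³⁺ + 3e⁻ → Au, so n(Au) = 0.4036 / 3 = 0.1345 mol
m(Au) = 0.1345 × 196.97 = 26.5 g

26.5 g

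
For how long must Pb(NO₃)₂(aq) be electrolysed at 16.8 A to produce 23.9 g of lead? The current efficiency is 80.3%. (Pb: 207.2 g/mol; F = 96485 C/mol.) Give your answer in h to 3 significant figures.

0.458 h

n(Pb) = 23.9 / 207.2 = 0.1153 mol
Pb²⁺ + 2e⁻ → Pb, so n(e⁻) = 2 × 0.1153 = 0.2306 mol
Q = 0.2306 × 96485 / 0.803 = 27710 C
t = Q / I = 27710 / 16.8 = 1649 s = 0.458 h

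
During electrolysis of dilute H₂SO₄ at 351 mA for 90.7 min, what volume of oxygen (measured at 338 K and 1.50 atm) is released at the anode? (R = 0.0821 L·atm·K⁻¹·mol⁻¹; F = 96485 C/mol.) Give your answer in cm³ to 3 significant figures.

Charge passed = 0.351 × 5442 = 1910 C
Moles of electrons = 1910 / 96485 = 0.01980 mol
2H₂O → O₂ + 4H⁺ + 4e⁻, so n(O₂) = 0.01980 / 4 = 0.004950 mol
V = nRT/P = 0.004950 × 0.0821 × 338 / 1.50 = 0.09157 L
= 91.6 cm³

91.6 cm³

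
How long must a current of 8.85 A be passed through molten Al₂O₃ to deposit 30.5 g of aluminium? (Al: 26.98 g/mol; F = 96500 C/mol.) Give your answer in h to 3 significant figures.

n(Al) = 30.5 / 26.98 = 1.130 mol
Al³⁺ + 3e⁻ → Al, so n(e⁻) = 3 × 1.130 = 3.390 mol
Q = 3.390 × 96500 = 3.271×10^5 C
t = Q / I = 3.271×10^5 / 8.85 = 36960 s = 10.3 h

10.3 h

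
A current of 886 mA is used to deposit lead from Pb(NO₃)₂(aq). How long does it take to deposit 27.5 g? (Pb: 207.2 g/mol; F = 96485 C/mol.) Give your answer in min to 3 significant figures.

n(Pb) = 27.5 / 207.2 = 0.1327 mol
Pb²⁺ + 2e⁻ → Pb, so n(e⁻) = 2 × 0.1327 = 0.2654 mol
Q = 0.2654 × 96485 = 25610 C
t = Q / I = 25610 / 0.886 = 28910 s = 482 min

482 min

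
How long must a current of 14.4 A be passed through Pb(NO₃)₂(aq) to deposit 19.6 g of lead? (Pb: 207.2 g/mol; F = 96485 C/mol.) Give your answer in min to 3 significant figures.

21.1 min

n(Pb) = 19.6 / 207.2 = 0.09459 mol
Pb²⁺ + 2e⁻ → Pb, so n(e⁻) = 2 × 0.09459 = 0.1892 mol
Q = 0.1892 × 96485 = 18250 C
t = Q / I = 18250 / 14.4 = 1267 s = 21.1 min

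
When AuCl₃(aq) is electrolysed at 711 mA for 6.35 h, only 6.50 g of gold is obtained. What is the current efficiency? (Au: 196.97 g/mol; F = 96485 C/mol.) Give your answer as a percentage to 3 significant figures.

Q = 0.711 × 22860 = 16250 C
n(e⁻) = 16250 / 96485 = 0.1684 mol
Au³⁺ + 3e⁻ → Au, so theoretical n(Au) = 0.05613 mol → 11.06 g
Efficiency = 6.50 / 11.06 = 0.5877 = 58.8%

58.8%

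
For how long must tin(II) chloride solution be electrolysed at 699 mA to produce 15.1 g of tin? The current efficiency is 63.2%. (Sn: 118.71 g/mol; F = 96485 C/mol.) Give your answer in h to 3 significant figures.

n(Sn) = 15.1 / 118.71 = 0.1272 mol
Sn²⁺ + 2e⁻ → Sn, so n(e⁻) = 2 × 0.1272 = 0.2544 mol
Q = 0.2544 × 96485 / 0.632 = 38840 C
t = Q / I = 38840 / 0.699 = 55570 s = 15.4 h

15.4 h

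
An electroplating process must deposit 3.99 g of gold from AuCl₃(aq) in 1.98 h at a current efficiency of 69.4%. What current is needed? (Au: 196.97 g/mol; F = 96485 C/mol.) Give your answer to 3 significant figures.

n(Au) = 3.99 / 196.97 = 0.02026 mol
Au³⁺ + 3e⁻ → Au, so n(e⁻) = 3 × 0.02026 = 0.06078 mol
Q = 0.06078 × 96485 / 0.694 = 8450 C
I = Q / t = 8450 / 7128 s = 1.19 A

1.19 A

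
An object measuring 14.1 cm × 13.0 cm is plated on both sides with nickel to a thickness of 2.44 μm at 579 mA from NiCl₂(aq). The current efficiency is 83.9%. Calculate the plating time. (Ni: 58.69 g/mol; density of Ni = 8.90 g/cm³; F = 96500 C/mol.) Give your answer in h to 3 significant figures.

1.50 h

Plated area = 2 × 14.1 × 13.0 = 366.6 cm²
Volume = 366.6 × 2.44×10⁻⁴ cm = 0.08945 cm³
m(Ni) = 0.08945 × 8.90 = 0.7961 g
n(Ni) = 0.7961 / 58.69 = 0.01356 mol; n(e⁻) = 2 × 0.01356 = 0.02712 mol
Q = 0.02712 × 96500 / 0.839 = 3119 C
t = 3119 / 0.579 = 5387 s = 1.50 h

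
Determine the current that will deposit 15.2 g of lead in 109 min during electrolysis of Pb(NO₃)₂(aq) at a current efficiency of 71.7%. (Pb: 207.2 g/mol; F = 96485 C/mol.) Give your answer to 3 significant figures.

n(Pb) = 15.2 / 207.2 = 0.07336 mol
Pb²⁺ + 2e⁻ → Pb, so n(e⁻) = 2 × 0.07336 = 0.1467 mol
Q = 0.1467 × 96485 / 0.717 = 19740 C
I = Q / t = 19740 / 6540 s = 3.02 A

3.02 A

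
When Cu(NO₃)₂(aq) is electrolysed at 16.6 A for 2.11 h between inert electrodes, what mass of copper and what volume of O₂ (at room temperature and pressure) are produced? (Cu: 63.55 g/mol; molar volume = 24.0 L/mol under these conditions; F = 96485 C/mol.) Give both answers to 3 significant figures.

Q = 16.6 × 7596 = 1.261×10^5 C; n(e⁻) = 1.261×10^5 / 96485 = 1.307 mol
Cathode: Cu²⁺ + 2e⁻ → Cu → n(Cu) = 1.307/2 = 0.6535 mol → 41.5 g
Anode: 2H₂O → O₂ + 4H⁺ + 4e⁻ → n(O₂) = 1.307/4 = 0.3268 mol → 7.84 L

41.5 g Cu; 7.84 L O₂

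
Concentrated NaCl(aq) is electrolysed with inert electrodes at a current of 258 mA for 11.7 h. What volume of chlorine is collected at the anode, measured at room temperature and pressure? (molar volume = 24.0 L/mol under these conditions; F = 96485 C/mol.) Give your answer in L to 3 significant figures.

1.35 L

Q = It = 0.258 × 42120 = 10870 C
n(e⁻) = 10870 / 96485 = 0.1127 mol
2Cl⁻ → Cl₂ + 2e⁻, so n(Cl₂) = 0.1127 / 2 = 0.05635 mol
V = 0.05635 × 24.0 = 1.352 L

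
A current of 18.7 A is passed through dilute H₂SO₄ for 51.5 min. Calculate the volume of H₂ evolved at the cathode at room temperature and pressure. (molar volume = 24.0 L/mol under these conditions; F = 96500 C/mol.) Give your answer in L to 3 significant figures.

Q = It = 18.7 × 3090 = 57780 C
n(e⁻) = Q/F = 57780/96500 = 0.5988 mol
2H⁺ + 2e⁻ → H₂, so n(H₂) = 0.5988 / 2 = 0.2994 mol
V = 0.2994 × 24.0 = 7.186 L

7.19 L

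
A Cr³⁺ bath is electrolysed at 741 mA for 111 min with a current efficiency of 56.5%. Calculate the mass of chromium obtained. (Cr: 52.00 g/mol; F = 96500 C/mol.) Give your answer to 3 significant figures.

0.501 g

Q = 0.741 × 6660 = 4935 C
n(e⁻) = 4935 / 96500 = 0.05114 mol
Cr³⁺ + 3e⁻ → Cr, so theoretical m(Cr) = 0.01705 × 52.00 = 0.8866 g
Actual mass = 56.5% × 0.8866 = 0.501 g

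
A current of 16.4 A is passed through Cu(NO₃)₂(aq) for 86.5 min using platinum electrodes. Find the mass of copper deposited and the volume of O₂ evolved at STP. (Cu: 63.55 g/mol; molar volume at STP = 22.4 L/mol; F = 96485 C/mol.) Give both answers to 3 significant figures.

Q = 16.4 × 5190 = 85120 C; n(e⁻) = 85120 / 96485 = 0.8822 mol
Cathode: Cu²⁺ + 2e⁻ → Cu → n(Cu) = 0.8822/2 = 0.4411 mol → 28.0 g
Anode: 2H₂O → O₂ + 4H⁺ + 4e⁻ → n(O₂) = 0.8822/4 = 0.2206 mol → 4.94 L

28.0 g Cu; 4.94 L O₂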